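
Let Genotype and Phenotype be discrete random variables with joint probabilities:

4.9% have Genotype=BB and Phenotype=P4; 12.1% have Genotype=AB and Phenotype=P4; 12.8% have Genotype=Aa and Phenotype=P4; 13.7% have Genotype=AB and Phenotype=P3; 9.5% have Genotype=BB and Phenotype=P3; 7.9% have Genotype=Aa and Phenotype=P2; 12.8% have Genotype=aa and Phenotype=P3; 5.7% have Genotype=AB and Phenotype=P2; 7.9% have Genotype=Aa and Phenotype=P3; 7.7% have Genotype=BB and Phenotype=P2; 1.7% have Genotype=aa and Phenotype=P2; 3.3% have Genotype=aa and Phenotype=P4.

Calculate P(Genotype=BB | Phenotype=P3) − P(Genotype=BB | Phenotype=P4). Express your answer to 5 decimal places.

0.06836

P(Phenotype=P3) = 0.079 + 0.128 + 0.137 + 0.095 = 0.439; P(Genotype=BB | Phenotype=P3) = 0.095/0.439 = 0.216401.
P(Phenotype=P4) = 0.128 + 0.033 + 0.121 + 0.049 = 0.331; P(Genotype=BB | Phenotype=P4) = 0.049/0.331 = 0.148036.
Difference = 0.06836.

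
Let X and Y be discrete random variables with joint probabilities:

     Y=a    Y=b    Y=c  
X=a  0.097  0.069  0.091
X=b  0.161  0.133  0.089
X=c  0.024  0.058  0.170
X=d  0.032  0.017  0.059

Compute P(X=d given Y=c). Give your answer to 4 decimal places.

P(Y=c) = 0.091 + 0.089 + 0.170 + 0.059 = 0.409.
P(X=d | Y=c) = 0.059/0.409 = 0.1443.

0.1443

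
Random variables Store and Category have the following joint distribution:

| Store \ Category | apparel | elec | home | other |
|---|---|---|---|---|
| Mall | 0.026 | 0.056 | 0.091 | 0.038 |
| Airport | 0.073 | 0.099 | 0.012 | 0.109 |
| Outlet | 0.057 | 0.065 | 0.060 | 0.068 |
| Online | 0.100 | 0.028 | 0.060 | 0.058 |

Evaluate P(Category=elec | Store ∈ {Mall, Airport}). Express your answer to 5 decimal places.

P(Store=Mall) = 0.026 + 0.056 + 0.091 + 0.038 = 0.211.
P(Store=Airport) = 0.073 + 0.099 + 0.012 + 0.109 = 0.293.
P(Store ∈ {Mall, Airport}) = 0.211 + 0.293 = 0.504; P(Category=elec, Store ∈ {Mall, Airport}) = 0.056 + 0.099 = 0.155.
P(Category=elec | Store ∈ {Mall, Airport}) = 0.155/0.504 = 0.30754.

0.30754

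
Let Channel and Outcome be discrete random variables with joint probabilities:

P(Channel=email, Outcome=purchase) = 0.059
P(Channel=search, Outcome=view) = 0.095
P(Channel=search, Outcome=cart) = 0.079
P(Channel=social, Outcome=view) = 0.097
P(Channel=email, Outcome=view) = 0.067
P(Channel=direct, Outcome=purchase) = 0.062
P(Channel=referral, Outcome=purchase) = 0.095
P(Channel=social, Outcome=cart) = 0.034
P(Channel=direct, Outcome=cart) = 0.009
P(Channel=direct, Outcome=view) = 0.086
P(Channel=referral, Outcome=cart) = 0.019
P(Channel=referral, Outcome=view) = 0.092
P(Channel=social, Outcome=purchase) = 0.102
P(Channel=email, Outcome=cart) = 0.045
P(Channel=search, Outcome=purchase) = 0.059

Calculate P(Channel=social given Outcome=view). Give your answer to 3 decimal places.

0.222

P(Outcome=view) = 0.067 + 0.095 + 0.097 + 0.086 + 0.092 = 0.437.
P(Channel=social | Outcome=view) = 0.097/0.437 = 0.222.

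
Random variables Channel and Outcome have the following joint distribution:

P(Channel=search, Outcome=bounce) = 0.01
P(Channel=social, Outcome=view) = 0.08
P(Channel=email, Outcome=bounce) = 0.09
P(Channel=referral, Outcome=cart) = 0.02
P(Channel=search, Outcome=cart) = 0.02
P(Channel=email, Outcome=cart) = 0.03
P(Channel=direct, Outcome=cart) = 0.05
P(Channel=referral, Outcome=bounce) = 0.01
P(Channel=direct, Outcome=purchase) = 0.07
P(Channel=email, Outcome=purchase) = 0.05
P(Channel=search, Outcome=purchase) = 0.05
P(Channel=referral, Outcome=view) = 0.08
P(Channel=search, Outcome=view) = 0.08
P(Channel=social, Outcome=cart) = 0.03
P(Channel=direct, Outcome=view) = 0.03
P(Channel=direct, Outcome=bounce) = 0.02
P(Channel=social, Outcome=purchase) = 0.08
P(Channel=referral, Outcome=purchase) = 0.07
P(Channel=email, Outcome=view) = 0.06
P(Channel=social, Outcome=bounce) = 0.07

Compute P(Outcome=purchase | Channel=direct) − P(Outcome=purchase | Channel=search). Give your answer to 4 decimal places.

P(Channel=direct) = 0.02 + 0.03 + 0.05 + 0.07 = 0.17; P(Outcome=purchase | Channel=direct) = 0.07/0.17 = 0.41176.
P(Channel=search) = 0.01 + 0.08 + 0.02 + 0.05 = 0.16; P(Outcome=purchase | Channel=search) = 0.05/0.16 = 0.31250.
Difference = 0.0993.

0.0993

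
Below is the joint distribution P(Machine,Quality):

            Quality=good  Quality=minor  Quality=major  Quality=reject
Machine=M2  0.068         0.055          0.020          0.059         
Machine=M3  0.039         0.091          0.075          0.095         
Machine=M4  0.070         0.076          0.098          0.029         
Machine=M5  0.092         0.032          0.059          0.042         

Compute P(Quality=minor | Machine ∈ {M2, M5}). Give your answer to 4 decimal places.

0.2037

P(Machine=M2) = 0.068 + 0.055 + 0.020 + 0.059 = 0.202.
P(Machine=M5) = 0.092 + 0.032 + 0.059 + 0.042 = 0.225.
P(Machine ∈ {M2, M5}) = 0.202 + 0.225 = 0.427; P(Quality=minor, Machine ∈ {M2, M5}) = 0.055 + 0.032 = 0.087.
P(Quality=minor | Machine ∈ {M2, M5}) = 0.087/0.427 = 0.2037.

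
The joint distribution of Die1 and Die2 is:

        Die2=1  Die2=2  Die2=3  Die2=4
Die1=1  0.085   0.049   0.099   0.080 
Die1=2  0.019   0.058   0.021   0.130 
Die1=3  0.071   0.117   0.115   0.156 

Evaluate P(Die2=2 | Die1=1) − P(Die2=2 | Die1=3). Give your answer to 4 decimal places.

-0.0984

P(Die1=1) = 0.085 + 0.049 + 0.099 + 0.080 = 0.313; P(Die2=2 | Die1=1) = 0.049/0.313 = 0.15655.
P(Die1=3) = 0.071 + 0.117 + 0.115 + 0.156 = 0.459; P(Die2=2 | Die1=3) = 0.117/0.459 = 0.25490.
Difference = -0.0984.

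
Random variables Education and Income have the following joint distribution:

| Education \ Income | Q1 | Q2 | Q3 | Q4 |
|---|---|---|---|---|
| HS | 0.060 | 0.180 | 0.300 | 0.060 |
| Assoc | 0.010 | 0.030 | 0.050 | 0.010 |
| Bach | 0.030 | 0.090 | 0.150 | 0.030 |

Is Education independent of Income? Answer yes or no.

Every cell satisfies P(Education,Income) = P(Education)·P(Income). For instance P(Education=HS) = 0.600, P(Income=Q3) = 0.500, and 0.600×0.500 = 0.300 matches the joint entry. So Education and Income are independent.

yes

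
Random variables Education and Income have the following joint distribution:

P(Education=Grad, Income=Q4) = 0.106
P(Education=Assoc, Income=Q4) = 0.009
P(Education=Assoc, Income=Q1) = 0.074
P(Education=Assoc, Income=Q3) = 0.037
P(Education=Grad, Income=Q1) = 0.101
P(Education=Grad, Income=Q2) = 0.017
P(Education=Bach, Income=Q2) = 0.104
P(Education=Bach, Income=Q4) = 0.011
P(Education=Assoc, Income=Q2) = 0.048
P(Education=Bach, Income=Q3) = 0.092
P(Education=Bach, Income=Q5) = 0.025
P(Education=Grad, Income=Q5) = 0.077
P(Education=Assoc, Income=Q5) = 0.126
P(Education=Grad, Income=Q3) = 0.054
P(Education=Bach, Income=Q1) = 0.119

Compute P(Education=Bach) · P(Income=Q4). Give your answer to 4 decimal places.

P(Education=Bach) = 0.119 + 0.104 + 0.092 + 0.011 + 0.025 = 0.351.
P(Income=Q4) = 0.009 + 0.011 + 0.106 = 0.126.
Product: 0.351 × 0.126 = 0.0442.

0.0442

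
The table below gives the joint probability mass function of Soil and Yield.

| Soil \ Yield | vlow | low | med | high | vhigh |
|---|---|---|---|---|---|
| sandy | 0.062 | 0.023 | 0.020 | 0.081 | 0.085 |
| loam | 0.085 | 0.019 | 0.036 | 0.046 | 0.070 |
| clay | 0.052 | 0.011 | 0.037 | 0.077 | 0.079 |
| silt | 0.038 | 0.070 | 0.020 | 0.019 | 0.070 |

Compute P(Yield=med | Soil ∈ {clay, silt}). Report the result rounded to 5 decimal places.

0.12051

P(Soil=clay) = 0.052 + 0.011 + 0.037 + 0.077 + 0.079 = 0.256.
P(Soil=silt) = 0.038 + 0.070 + 0.020 + 0.019 + 0.070 = 0.217.
P(Soil ∈ {clay, silt}) = 0.256 + 0.217 = 0.473; P(Yield=med, Soil ∈ {clay, silt}) = 0.037 + 0.020 = 0.057.
P(Yield=med | Soil ∈ {clay, silt}) = 0.057/0.473 = 0.12051.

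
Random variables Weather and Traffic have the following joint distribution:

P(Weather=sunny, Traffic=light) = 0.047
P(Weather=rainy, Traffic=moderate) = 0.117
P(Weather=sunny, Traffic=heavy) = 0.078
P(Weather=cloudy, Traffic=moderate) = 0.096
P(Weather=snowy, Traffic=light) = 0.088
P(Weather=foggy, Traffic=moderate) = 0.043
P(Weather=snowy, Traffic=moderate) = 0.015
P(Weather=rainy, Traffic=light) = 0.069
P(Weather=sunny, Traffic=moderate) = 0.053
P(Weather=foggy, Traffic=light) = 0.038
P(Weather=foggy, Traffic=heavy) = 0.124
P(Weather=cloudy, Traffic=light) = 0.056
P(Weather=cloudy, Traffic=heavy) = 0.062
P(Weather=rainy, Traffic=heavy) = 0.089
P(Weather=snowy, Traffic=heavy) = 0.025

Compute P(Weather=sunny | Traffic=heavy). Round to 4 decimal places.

0.2063

P(Traffic=heavy) = 0.078 + 0.062 + 0.089 + 0.025 + 0.124 = 0.378.
P(Weather=sunny | Traffic=heavy) = 0.078/0.378 = 0.2063.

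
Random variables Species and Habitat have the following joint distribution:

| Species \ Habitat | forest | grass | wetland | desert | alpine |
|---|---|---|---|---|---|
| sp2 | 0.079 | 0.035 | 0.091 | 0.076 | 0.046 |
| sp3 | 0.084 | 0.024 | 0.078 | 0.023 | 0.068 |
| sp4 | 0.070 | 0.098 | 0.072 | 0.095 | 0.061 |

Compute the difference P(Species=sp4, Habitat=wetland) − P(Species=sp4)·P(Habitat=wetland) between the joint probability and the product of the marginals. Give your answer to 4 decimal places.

P(Species=sp4) = 0.070 + 0.098 + 0.072 + 0.095 + 0.061 = 0.396.
P(Habitat=wetland) = 0.091 + 0.078 + 0.072 = 0.241.
P(Species=sp4, Habitat=wetland) − P(Species=sp4)P(Habitat=wetland) = 0.072 − 0.396×0.241 = -0.0234.

-0.0234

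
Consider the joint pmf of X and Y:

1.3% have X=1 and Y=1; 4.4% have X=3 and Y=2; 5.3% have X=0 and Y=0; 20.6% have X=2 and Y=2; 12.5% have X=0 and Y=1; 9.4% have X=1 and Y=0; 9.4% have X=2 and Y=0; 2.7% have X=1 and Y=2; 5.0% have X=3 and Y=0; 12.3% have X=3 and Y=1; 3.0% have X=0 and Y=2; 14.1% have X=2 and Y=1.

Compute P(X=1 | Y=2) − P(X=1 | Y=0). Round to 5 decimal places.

P(Y=2) = 0.030 + 0.027 + 0.206 + 0.044 = 0.307; P(X=1 | Y=2) = 0.027/0.307 = 0.087948.
P(Y=0) = 0.053 + 0.094 + 0.094 + 0.050 = 0.291; P(X=1 | Y=0) = 0.094/0.291 = 0.323024.
Difference = -0.23508.

-0.23508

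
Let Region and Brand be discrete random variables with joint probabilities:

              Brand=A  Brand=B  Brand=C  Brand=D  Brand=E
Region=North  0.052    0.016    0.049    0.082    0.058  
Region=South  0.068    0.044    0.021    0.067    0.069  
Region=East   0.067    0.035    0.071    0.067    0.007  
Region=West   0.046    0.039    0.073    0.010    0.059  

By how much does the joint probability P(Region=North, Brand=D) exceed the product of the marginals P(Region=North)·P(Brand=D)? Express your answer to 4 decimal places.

0.0239

P(Region=North) = 0.052 + 0.016 + 0.049 + 0.082 + 0.058 = 0.257.
P(Brand=D) = 0.082 + 0.067 + 0.067 + 0.010 = 0.226.
P(Region=North, Brand=D) − P(Region=North)P(Brand=D) = 0.082 − 0.257×0.226 = 0.0239.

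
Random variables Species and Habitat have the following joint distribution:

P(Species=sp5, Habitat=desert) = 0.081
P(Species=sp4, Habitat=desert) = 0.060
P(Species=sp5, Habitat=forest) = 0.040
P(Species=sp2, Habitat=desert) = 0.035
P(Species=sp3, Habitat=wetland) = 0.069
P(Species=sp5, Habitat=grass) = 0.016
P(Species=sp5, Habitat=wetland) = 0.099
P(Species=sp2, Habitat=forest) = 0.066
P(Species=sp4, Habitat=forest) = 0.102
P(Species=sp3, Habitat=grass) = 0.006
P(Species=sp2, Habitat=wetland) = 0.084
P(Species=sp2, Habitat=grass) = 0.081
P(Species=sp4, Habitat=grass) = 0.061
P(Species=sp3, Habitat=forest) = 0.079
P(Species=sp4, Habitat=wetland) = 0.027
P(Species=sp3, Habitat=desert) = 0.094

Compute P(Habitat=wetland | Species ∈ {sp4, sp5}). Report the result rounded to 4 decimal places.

0.2593

P(Species=sp4) = 0.102 + 0.061 + 0.027 + 0.060 = 0.250.
P(Species=sp5) = 0.040 + 0.016 + 0.099 + 0.081 = 0.236.
P(Species ∈ {sp4, sp5}) = 0.250 + 0.236 = 0.486; P(Habitat=wetland, Species ∈ {sp4, sp5}) = 0.027 + 0.099 = 0.126.
P(Habitat=wetland | Species ∈ {sp4, sp5}) = 0.126/0.486 = 0.2593.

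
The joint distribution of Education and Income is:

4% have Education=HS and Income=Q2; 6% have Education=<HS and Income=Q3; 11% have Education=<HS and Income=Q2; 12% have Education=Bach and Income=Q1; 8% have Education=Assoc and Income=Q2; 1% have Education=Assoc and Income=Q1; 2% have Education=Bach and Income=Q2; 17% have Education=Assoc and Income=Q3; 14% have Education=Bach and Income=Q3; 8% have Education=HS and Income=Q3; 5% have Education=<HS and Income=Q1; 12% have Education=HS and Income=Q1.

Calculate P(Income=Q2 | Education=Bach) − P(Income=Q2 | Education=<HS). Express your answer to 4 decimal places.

-0.4286

P(Education=Bach) = 0.12 + 0.02 + 0.14 = 0.28; P(Income=Q2 | Education=Bach) = 0.02/0.28 = 0.07143.
P(Education=<HS) = 0.05 + 0.11 + 0.06 = 0.22; P(Income=Q2 | Education=<HS) = 0.11/0.22 = 0.50000.
Difference = -0.4286.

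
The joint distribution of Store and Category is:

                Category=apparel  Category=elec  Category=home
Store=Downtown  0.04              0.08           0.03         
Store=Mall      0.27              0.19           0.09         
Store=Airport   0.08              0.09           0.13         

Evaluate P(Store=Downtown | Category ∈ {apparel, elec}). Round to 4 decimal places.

0.1600

P(Category=apparel) = 0.04 + 0.27 + 0.08 = 0.39.
P(Category=elec) = 0.08 + 0.19 + 0.09 = 0.36.
P(Category ∈ {apparel, elec}) = 0.39 + 0.36 = 0.75; P(Store=Downtown, Category ∈ {apparel, elec}) = 0.04 + 0.08 = 0.12.
P(Store=Downtown | Category ∈ {apparel, elec}) = 0.12/0.75 = 0.1600.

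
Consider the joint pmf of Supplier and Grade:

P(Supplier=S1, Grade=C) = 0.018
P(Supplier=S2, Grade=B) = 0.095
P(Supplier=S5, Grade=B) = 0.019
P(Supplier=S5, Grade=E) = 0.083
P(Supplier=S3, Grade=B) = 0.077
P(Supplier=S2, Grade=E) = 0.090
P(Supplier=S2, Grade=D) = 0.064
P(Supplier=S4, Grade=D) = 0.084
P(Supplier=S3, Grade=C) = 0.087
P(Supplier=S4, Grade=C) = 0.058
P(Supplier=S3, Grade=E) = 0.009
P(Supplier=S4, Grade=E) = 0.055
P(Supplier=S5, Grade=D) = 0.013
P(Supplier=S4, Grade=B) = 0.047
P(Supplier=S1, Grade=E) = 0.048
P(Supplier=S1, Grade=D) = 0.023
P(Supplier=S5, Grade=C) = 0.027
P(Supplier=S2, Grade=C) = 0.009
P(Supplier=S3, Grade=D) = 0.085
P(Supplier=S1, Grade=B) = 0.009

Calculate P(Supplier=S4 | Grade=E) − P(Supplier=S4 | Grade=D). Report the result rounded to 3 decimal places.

P(Grade=E) = 0.048 + 0.090 + 0.009 + 0.055 + 0.083 = 0.285; P(Supplier=S4 | Grade=E) = 0.055/0.285 = 0.1930.
P(Grade=D) = 0.023 + 0.064 + 0.085 + 0.084 + 0.013 = 0.269; P(Supplier=S4 | Grade=D) = 0.084/0.269 = 0.3123.
Difference = -0.119.

-0.119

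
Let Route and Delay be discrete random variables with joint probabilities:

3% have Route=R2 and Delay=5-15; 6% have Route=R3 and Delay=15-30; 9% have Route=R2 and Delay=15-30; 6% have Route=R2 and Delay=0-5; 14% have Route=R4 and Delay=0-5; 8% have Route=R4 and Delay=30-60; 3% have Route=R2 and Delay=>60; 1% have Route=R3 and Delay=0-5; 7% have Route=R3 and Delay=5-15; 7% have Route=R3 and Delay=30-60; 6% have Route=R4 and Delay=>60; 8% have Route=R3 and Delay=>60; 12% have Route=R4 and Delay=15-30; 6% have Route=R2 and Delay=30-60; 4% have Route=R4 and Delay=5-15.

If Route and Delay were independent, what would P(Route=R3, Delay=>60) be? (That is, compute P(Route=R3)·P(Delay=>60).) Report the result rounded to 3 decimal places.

P(Route=R3) = 0.01 + 0.07 + 0.06 + 0.07 + 0.08 = 0.29.
P(Delay=>60) = 0.03 + 0.08 + 0.06 = 0.17.
Product: 0.29 × 0.17 = 0.049.

0.049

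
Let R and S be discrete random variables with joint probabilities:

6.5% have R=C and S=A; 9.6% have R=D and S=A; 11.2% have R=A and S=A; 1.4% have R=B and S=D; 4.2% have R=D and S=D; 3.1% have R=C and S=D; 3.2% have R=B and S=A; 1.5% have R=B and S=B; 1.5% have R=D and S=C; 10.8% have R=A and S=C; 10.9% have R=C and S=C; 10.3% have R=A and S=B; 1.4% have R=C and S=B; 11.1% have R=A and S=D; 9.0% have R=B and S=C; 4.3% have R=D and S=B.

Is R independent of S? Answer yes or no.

no

P(R=D) = 0.196 and P(S=C) = 0.322, so their product is 0.06311, but P(R=D, S=C) = 0.015. Since these differ, R and S are not independent.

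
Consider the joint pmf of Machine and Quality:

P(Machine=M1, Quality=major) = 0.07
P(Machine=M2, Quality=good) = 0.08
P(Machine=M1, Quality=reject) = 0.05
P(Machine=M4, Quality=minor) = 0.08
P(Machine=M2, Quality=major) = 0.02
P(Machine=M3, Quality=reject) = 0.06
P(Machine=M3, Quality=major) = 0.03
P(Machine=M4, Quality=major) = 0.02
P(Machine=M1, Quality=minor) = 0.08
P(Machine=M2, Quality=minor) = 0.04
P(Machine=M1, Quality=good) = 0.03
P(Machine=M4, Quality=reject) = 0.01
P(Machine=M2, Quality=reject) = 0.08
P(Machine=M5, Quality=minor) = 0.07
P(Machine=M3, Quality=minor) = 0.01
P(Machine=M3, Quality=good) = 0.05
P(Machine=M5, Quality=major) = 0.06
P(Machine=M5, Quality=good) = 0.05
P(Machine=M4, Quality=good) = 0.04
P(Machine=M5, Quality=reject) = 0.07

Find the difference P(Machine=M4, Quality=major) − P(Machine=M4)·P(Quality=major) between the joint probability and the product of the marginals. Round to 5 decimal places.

-0.01000

P(Machine=M4) = 0.04 + 0.08 + 0.02 + 0.01 = 0.15.
P(Quality=major) = 0.07 + 0.02 + 0.03 + 0.02 + 0.06 = 0.20.
P(Machine=M4, Quality=major) − P(Machine=M4)P(Quality=major) = 0.02 − 0.15×0.20 = -0.01000.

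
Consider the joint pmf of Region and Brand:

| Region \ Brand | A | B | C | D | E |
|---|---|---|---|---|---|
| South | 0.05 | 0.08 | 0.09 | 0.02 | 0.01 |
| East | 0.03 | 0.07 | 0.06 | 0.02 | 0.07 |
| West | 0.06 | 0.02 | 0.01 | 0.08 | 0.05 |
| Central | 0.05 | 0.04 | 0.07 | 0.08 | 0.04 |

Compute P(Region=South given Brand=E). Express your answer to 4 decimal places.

P(Brand=E) = 0.01 + 0.07 + 0.05 + 0.04 = 0.17.
P(Region=South | Brand=E) = 0.01/0.17 = 0.0588.

0.0588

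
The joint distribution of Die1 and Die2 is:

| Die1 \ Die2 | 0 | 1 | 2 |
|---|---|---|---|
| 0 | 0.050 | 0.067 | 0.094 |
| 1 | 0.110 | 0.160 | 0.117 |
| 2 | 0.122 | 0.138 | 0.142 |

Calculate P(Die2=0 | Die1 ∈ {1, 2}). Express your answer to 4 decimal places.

0.2940

P(Die1=1) = 0.110 + 0.160 + 0.117 = 0.387.
P(Die1=2) = 0.122 + 0.138 + 0.142 = 0.402.
P(Die1 ∈ {1, 2}) = 0.387 + 0.402 = 0.789; P(Die2=0, Die1 ∈ {1, 2}) = 0.110 + 0.122 = 0.232.
P(Die2=0 | Die1 ∈ {1, 2}) = 0.232/0.789 = 0.2940.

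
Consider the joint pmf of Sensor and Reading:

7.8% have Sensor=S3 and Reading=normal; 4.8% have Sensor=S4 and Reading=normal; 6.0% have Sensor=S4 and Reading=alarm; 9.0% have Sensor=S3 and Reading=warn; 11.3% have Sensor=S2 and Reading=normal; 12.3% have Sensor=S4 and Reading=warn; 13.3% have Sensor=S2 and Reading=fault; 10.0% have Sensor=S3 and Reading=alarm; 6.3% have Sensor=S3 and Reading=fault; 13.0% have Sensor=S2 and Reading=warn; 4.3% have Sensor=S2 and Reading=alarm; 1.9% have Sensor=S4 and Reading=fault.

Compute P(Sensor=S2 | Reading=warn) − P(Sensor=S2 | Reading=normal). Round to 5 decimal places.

P(Reading=warn) = 0.130 + 0.090 + 0.123 = 0.343; P(Sensor=S2 | Reading=warn) = 0.130/0.343 = 0.379009.
P(Reading=normal) = 0.113 + 0.078 + 0.048 = 0.239; P(Sensor=S2 | Reading=normal) = 0.113/0.239 = 0.472803.
Difference = -0.09379.

-0.09379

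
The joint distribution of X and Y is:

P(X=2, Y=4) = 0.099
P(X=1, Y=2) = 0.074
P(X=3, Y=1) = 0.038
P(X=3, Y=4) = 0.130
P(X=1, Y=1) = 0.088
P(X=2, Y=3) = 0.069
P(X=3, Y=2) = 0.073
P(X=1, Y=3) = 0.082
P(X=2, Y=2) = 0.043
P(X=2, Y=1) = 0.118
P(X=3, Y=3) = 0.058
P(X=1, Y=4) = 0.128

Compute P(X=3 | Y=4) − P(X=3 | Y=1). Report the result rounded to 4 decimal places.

0.2084

P(Y=4) = 0.128 + 0.099 + 0.130 = 0.357; P(X=3 | Y=4) = 0.130/0.357 = 0.36415.
P(Y=1) = 0.088 + 0.118 + 0.038 = 0.244; P(X=3 | Y=1) = 0.038/0.244 = 0.15574.
Difference = 0.2084.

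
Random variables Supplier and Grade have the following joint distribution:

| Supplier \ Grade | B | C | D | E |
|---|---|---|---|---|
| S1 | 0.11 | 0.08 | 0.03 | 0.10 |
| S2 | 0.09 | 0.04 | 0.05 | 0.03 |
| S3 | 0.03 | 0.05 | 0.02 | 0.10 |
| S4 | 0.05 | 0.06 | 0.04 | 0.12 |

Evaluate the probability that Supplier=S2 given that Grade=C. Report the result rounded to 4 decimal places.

P(Grade=C) = 0.08 + 0.04 + 0.05 + 0.06 = 0.23.
P(Supplier=S2 | Grade=C) = 0.04/0.23 = 0.1739.

0.1739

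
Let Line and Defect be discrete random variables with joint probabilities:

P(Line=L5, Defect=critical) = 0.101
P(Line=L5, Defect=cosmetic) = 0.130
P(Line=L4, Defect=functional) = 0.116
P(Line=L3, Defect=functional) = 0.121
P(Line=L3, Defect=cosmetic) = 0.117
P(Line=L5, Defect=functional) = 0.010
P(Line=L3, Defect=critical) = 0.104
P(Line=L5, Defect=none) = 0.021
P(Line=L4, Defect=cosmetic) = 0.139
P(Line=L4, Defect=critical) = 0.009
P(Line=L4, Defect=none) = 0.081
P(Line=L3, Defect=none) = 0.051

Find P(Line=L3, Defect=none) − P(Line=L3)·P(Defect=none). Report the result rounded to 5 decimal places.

-0.00913

P(Line=L3) = 0.051 + 0.117 + 0.121 + 0.104 = 0.393.
P(Defect=none) = 0.051 + 0.081 + 0.021 = 0.153.
P(Line=L3, Defect=none) − P(Line=L3)P(Defect=none) = 0.051 − 0.393×0.153 = -0.00913.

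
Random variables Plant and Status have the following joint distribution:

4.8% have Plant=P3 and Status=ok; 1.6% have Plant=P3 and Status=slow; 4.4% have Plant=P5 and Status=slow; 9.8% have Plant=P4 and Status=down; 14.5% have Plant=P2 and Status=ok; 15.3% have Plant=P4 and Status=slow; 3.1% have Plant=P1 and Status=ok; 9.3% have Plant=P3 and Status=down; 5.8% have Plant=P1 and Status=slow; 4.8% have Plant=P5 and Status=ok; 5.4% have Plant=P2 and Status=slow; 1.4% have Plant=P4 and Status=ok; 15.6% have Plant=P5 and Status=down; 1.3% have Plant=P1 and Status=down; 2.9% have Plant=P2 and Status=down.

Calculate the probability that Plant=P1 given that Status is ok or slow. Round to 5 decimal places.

0.14566

P(Status=ok) = 0.031 + 0.145 + 0.048 + 0.014 + 0.048 = 0.286.
P(Status=slow) = 0.058 + 0.054 + 0.016 + 0.153 + 0.044 = 0.325.
P(Status ∈ {ok, slow}) = 0.286 + 0.325 = 0.611; P(Plant=P1, Status ∈ {ok, slow}) = 0.031 + 0.058 = 0.089.
P(Plant=P1 | Status ∈ {ok, slow}) = 0.089/0.611 = 0.14566.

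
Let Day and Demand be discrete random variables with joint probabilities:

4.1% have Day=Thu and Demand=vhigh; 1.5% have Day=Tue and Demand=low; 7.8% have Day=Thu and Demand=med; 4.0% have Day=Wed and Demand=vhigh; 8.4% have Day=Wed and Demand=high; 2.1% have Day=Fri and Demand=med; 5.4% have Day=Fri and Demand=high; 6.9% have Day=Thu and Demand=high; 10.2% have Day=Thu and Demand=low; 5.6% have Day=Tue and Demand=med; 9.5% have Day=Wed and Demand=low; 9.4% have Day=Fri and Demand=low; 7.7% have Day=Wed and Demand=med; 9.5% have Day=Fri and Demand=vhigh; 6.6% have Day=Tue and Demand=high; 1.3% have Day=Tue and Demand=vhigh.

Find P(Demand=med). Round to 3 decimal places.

0.232

P(Demand=med) = 0.056 + 0.077 + 0.078 + 0.021 = 0.232.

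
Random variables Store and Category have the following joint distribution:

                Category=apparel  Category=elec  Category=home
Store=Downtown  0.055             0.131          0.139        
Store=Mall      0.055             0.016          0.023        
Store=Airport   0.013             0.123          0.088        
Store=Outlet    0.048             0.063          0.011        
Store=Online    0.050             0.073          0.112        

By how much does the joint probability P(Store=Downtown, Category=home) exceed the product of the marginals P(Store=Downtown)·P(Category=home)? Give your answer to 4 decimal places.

P(Store=Downtown) = 0.055 + 0.131 + 0.139 = 0.325.
P(Category=home) = 0.139 + 0.023 + 0.088 + 0.011 + 0.112 = 0.373.
P(Store=Downtown, Category=home) − P(Store=Downtown)P(Category=home) = 0.139 − 0.325×0.373 = 0.0178.

0.0178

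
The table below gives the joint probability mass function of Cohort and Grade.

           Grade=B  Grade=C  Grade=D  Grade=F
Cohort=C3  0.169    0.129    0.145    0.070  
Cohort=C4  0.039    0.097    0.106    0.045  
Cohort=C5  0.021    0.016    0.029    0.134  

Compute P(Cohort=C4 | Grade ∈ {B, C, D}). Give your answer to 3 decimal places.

0.322

P(Grade=B) = 0.169 + 0.039 + 0.021 = 0.229.
P(Grade=C) = 0.129 + 0.097 + 0.016 = 0.242.
P(Grade=D) = 0.145 + 0.106 + 0.029 = 0.280.
P(Grade ∈ {B, C, D}) = 0.229 + 0.242 + 0.280 = 0.751; P(Cohort=C4, Grade ∈ {B, C, D}) = 0.039 + 0.097 + 0.106 = 0.242.
P(Cohort=C4 | Grade ∈ {B, C, D}) = 0.242/0.751 = 0.322.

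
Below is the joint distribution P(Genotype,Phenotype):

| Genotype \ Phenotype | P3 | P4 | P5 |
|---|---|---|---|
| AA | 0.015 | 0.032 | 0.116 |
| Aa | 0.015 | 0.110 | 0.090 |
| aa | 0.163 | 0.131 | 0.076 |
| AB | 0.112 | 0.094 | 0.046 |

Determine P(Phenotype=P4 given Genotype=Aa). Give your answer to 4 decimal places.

0.5116

P(Genotype=Aa) = 0.015 + 0.110 + 0.090 = 0.215.
P(Phenotype=P4 | Genotype=Aa) = 0.110/0.215 = 0.5116.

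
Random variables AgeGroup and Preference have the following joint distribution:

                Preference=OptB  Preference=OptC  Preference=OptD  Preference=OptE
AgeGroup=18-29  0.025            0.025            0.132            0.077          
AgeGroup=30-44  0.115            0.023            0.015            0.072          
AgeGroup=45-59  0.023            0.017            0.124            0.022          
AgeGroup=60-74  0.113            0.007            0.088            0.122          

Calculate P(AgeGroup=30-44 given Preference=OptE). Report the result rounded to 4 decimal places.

P(Preference=OptE) = 0.077 + 0.072 + 0.022 + 0.122 = 0.293.
P(AgeGroup=30-44 | Preference=OptE) = 0.072/0.293 = 0.2457.

0.2457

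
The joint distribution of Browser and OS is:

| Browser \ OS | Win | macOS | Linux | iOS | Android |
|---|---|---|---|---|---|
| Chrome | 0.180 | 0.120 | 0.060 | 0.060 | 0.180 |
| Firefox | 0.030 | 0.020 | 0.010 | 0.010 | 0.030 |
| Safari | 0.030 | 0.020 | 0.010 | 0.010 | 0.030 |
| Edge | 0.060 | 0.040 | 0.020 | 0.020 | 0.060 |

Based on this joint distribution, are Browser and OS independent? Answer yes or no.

Every cell satisfies P(Browser,OS) = P(Browser)·P(OS). For instance P(Browser=Firefox) = 0.100, P(OS=iOS) = 0.100, and 0.100×0.100 = 0.010 matches the joint entry. So Browser and OS are independent.

yes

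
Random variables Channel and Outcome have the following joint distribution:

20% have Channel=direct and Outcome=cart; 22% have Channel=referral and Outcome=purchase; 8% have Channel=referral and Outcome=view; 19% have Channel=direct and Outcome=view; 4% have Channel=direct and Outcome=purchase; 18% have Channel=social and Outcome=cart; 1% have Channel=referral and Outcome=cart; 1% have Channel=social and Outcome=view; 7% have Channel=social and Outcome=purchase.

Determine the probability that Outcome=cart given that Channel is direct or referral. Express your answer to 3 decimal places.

P(Channel=direct) = 0.19 + 0.20 + 0.04 = 0.43.
P(Channel=referral) = 0.08 + 0.01 + 0.22 = 0.31.
P(Channel ∈ {direct, referral}) = 0.43 + 0.31 = 0.74; P(Outcome=cart, Channel ∈ {direct, referral}) = 0.20 + 0.01 = 0.21.
P(Outcome=cart | Channel ∈ {direct, referral}) = 0.21/0.74 = 0.284.

0.284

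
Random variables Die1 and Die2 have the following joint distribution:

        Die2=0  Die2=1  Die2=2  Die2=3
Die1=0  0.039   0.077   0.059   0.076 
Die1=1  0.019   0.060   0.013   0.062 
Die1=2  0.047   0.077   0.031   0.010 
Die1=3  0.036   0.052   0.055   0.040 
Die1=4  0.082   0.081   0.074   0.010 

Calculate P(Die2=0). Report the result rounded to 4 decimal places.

0.2230

P(Die2=0) = 0.039 + 0.019 + 0.047 + 0.036 + 0.082 = 0.223.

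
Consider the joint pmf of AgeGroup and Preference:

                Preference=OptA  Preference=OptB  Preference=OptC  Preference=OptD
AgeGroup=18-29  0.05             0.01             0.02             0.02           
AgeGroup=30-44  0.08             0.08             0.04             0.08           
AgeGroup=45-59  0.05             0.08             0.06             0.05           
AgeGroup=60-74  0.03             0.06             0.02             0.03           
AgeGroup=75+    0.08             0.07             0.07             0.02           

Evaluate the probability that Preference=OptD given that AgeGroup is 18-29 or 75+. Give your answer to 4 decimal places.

P(AgeGroup=18-29) = 0.05 + 0.01 + 0.02 + 0.02 = 0.10.
P(AgeGroup=75+) = 0.08 + 0.07 + 0.07 + 0.02 = 0.24.
P(AgeGroup ∈ {18-29, 75+}) = 0.10 + 0.24 = 0.34; P(Preference=OptD, AgeGroup ∈ {18-29, 75+}) = 0.02 + 0.02 = 0.04.
P(Preference=OptD | AgeGroup ∈ {18-29, 75+}) = 0.04/0.34 = 0.1176.

0.1176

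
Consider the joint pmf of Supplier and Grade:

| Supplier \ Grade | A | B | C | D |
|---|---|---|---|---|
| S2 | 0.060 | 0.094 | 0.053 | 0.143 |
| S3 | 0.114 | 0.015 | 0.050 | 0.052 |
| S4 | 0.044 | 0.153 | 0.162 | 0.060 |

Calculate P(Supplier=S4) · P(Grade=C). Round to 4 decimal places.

P(Supplier=S4) = 0.044 + 0.153 + 0.162 + 0.060 = 0.419.
P(Grade=C) = 0.053 + 0.050 + 0.162 = 0.265.
Product: 0.419 × 0.265 = 0.1110.

0.1110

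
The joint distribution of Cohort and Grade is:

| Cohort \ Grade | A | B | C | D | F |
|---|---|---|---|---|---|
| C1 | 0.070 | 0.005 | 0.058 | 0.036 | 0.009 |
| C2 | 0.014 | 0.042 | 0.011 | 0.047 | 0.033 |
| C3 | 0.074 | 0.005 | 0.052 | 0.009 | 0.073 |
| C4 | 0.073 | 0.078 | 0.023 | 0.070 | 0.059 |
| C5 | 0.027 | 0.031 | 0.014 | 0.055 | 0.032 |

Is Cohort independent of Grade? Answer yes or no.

no

P(Cohort=C3) = 0.213 and P(Grade=D) = 0.217, so their product is 0.04622, but P(Cohort=C3, Grade=D) = 0.009. Since these differ, Cohort and Grade are not independent.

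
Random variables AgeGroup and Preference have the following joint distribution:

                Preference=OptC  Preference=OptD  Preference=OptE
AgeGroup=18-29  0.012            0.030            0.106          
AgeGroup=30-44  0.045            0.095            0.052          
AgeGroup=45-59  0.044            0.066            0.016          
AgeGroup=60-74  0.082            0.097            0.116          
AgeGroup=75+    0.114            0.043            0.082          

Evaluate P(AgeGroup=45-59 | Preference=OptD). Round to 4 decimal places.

P(Preference=OptD) = 0.030 + 0.095 + 0.066 + 0.097 + 0.043 = 0.331.
P(AgeGroup=45-59 | Preference=OptD) = 0.066/0.331 = 0.1994.

0.1994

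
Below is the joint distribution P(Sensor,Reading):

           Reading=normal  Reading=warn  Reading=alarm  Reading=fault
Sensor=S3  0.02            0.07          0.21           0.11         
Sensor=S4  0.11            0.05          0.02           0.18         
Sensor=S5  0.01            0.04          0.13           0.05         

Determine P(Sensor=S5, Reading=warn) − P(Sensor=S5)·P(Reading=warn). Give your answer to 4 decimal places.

0.0032

P(Sensor=S5) = 0.01 + 0.04 + 0.13 + 0.05 = 0.23.
P(Reading=warn) = 0.07 + 0.05 + 0.04 = 0.16.
P(Sensor=S5, Reading=warn) − P(Sensor=S5)P(Reading=warn) = 0.04 − 0.23×0.16 = 0.0032.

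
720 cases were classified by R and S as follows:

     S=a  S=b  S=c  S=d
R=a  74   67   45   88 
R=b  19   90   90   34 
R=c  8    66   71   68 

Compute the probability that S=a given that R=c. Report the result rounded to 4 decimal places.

Total with R=c: 8 + 66 + 71 + 68 = 213.
P(S=a | R=c) = 8/213 = 0.0376.

0.0376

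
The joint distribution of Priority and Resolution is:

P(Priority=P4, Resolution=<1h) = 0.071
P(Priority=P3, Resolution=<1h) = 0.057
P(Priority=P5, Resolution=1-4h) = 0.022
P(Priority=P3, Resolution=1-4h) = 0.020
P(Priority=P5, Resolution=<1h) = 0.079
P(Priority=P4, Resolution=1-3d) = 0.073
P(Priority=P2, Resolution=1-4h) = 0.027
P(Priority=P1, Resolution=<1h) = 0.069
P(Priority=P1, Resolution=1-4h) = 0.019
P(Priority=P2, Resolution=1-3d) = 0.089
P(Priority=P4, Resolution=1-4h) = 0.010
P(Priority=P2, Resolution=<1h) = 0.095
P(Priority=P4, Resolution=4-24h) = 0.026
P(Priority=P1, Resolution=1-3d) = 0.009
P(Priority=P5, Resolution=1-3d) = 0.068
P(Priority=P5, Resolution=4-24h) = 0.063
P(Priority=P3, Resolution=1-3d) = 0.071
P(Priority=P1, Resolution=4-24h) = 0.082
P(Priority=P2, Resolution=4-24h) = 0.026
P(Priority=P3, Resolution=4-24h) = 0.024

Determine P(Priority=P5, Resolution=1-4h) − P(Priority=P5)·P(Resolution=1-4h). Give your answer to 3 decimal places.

-0.001

P(Priority=P5) = 0.079 + 0.022 + 0.063 + 0.068 = 0.232.
P(Resolution=1-4h) = 0.019 + 0.027 + 0.020 + 0.010 + 0.022 = 0.098.
P(Priority=P5, Resolution=1-4h) − P(Priority=P5)P(Resolution=1-4h) = 0.022 − 0.232×0.098 = -0.001.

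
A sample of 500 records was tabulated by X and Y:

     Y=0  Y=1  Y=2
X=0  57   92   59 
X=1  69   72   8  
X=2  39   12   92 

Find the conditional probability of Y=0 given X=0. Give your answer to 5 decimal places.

0.27404

Total with X=0: 57 + 92 + 59 = 208.
P(Y=0 | X=0) = 57/208 = 0.27404.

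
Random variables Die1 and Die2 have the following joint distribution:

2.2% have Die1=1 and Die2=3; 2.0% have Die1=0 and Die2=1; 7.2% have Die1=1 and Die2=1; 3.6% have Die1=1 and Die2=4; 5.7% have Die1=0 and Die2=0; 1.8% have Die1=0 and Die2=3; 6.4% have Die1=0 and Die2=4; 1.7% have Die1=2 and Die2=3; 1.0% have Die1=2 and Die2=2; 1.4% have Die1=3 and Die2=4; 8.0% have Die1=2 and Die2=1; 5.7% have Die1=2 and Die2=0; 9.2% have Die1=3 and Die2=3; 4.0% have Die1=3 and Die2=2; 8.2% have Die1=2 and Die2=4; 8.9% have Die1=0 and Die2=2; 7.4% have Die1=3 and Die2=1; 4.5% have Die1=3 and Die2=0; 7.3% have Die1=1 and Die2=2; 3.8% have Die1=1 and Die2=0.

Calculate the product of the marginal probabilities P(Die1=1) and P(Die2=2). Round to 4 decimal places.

P(Die1=1) = 0.038 + 0.072 + 0.073 + 0.022 + 0.036 = 0.241.
P(Die2=2) = 0.089 + 0.073 + 0.010 + 0.040 = 0.212.
Product: 0.241 × 0.212 = 0.0511.

0.0511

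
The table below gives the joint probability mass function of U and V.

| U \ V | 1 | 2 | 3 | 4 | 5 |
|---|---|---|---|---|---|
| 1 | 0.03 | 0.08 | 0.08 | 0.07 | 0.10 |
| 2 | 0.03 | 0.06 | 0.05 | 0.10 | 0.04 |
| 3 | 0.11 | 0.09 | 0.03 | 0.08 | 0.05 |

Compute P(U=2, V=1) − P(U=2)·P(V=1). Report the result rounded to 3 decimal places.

P(U=2) = 0.03 + 0.06 + 0.05 + 0.10 + 0.04 = 0.28.
P(V=1) = 0.03 + 0.03 + 0.11 = 0.17.
P(U=2, V=1) − P(U=2)P(V=1) = 0.03 − 0.28×0.17 = -0.018.

-0.018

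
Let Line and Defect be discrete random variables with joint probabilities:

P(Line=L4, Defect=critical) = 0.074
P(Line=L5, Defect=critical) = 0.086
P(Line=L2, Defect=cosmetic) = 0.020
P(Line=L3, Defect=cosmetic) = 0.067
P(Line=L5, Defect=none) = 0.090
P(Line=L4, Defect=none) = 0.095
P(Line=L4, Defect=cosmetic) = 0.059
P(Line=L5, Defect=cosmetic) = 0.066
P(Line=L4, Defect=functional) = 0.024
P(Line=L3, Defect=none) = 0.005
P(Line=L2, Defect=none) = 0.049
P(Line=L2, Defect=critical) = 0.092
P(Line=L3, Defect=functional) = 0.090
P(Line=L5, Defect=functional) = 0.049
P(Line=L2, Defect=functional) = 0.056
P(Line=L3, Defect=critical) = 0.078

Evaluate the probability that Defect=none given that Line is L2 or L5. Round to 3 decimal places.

0.274

P(Line=L2) = 0.049 + 0.020 + 0.056 + 0.092 = 0.217.
P(Line=L5) = 0.090 + 0.066 + 0.049 + 0.086 = 0.291.
P(Line ∈ {L2, L5}) = 0.217 + 0.291 = 0.508; P(Defect=none, Line ∈ {L2, L5}) = 0.049 + 0.090 = 0.139.
P(Defect=none | Line ∈ {L2, L5}) = 0.139/0.508 = 0.274.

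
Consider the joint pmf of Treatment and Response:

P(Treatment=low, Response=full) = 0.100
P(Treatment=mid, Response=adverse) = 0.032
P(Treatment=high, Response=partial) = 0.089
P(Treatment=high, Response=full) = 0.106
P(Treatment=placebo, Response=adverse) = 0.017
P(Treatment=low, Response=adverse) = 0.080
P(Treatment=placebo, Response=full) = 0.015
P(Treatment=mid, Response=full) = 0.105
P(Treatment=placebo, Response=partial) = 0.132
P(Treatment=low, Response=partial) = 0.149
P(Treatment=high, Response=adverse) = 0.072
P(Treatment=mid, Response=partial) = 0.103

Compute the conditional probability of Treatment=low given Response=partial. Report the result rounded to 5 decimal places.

0.31501

P(Response=partial) = 0.132 + 0.149 + 0.103 + 0.089 = 0.473.
P(Treatment=low | Response=partial) = 0.149/0.473 = 0.31501.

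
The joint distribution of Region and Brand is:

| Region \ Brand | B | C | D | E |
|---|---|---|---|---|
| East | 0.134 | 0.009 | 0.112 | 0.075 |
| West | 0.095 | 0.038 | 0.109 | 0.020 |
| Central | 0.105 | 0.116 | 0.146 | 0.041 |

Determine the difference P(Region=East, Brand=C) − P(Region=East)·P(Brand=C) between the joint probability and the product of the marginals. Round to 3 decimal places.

-0.045

P(Region=East) = 0.134 + 0.009 + 0.112 + 0.075 = 0.330.
P(Brand=C) = 0.009 + 0.038 + 0.116 = 0.163.
P(Region=East, Brand=C) − P(Region=East)P(Brand=C) = 0.009 − 0.330×0.163 = -0.045.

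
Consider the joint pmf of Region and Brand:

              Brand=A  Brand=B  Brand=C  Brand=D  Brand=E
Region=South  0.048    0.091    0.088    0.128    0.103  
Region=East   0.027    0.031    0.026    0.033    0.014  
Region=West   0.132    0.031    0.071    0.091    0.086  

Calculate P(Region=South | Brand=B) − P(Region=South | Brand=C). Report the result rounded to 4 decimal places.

P(Brand=B) = 0.091 + 0.031 + 0.031 = 0.153; P(Region=South | Brand=B) = 0.091/0.153 = 0.59477.
P(Brand=C) = 0.088 + 0.026 + 0.071 = 0.185; P(Region=South | Brand=C) = 0.088/0.185 = 0.47568.
Difference = 0.1191.

0.1191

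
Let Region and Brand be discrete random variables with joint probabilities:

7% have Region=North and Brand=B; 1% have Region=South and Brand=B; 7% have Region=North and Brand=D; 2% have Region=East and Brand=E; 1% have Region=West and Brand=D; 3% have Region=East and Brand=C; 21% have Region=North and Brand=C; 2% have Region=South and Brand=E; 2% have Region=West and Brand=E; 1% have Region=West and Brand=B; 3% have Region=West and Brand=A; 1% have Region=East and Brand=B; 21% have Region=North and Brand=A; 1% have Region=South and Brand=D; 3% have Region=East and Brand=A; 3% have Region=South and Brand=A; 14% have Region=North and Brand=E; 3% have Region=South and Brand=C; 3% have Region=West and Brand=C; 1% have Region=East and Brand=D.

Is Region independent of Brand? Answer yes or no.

Every cell satisfies P(Region,Brand) = P(Region)·P(Brand). For instance P(Region=West) = 0.10, P(Brand=B) = 0.10, and 0.10×0.10 = 0.01 matches the joint entry. So Region and Brand are independent.

yes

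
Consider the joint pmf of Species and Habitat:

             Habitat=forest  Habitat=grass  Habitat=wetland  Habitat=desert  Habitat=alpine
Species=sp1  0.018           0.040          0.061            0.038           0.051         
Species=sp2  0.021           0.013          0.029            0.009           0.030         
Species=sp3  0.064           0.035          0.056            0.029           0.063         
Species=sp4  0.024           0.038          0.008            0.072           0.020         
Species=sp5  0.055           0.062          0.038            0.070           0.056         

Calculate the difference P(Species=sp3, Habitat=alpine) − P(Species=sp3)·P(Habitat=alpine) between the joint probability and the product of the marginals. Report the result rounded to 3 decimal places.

P(Species=sp3) = 0.064 + 0.035 + 0.056 + 0.029 + 0.063 = 0.247.
P(Habitat=alpine) = 0.051 + 0.030 + 0.063 + 0.020 + 0.056 = 0.220.
P(Species=sp3, Habitat=alpine) − P(Species=sp3)P(Habitat=alpine) = 0.063 − 0.247×0.220 = 0.009.

0.009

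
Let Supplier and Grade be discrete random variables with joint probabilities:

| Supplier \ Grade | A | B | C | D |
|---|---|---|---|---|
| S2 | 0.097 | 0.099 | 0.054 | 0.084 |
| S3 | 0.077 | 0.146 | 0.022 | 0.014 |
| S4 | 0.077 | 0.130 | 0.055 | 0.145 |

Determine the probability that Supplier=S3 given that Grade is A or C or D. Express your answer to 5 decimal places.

0.18080

P(Grade=A) = 0.097 + 0.077 + 0.077 = 0.251.
P(Grade=C) = 0.054 + 0.022 + 0.055 = 0.131.
P(Grade=D) = 0.084 + 0.014 + 0.145 = 0.243.
P(Grade ∈ {A, C, D}) = 0.251 + 0.131 + 0.243 = 0.625; P(Supplier=S3, Grade ∈ {A, C, D}) = 0.077 + 0.022 + 0.014 = 0.113.
P(Supplier=S3 | Grade ∈ {A, C, D}) = 0.113/0.625 = 0.18080.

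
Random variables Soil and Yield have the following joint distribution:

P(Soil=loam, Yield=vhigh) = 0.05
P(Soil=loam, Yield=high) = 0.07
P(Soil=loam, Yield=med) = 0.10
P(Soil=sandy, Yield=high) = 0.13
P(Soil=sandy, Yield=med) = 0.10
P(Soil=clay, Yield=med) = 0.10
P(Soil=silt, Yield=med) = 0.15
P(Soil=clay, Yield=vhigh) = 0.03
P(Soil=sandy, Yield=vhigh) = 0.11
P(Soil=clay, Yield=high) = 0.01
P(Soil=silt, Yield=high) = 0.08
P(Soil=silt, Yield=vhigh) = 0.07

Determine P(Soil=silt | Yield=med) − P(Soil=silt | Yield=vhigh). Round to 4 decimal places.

0.0641

P(Yield=med) = 0.10 + 0.10 + 0.10 + 0.15 = 0.45; P(Soil=silt | Yield=med) = 0.15/0.45 = 0.33333.
P(Yield=vhigh) = 0.11 + 0.05 + 0.03 + 0.07 = 0.26; P(Soil=silt | Yield=vhigh) = 0.07/0.26 = 0.26923.
Difference = 0.0641.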